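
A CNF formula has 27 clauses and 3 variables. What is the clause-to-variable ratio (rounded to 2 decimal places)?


Clause-to-variable ratio = clauses / variables.
27 / 3 = 9.0.

9.0


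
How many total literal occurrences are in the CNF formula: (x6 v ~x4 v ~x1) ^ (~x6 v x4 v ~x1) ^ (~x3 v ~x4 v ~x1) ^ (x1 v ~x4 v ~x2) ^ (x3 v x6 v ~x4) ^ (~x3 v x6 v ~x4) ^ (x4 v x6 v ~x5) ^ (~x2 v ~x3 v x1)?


Clause lengths: 3, 3, 3, 3, 3, 3, 3, 3.
Sum = 3 + 3 + 3 + 3 + 3 + 3 + 3 + 3 = 24.

24


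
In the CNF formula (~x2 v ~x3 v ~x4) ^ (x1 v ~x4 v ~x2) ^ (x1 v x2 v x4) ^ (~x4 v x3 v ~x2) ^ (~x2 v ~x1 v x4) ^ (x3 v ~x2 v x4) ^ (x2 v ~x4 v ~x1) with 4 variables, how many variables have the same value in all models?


Find all satisfying assignments: 5 model(s).
Check which variables have the same value in every model.
No variable is fixed across all models.
Backbone size = 0.

0


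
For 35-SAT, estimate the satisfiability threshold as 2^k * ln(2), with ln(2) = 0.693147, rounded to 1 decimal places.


Using the asymptotic formula: threshold ~ 2^k * ln(2).
2^35 = 34359738368.
34359738368 * 0.693147 = 23816349570.6.

23816349570.6


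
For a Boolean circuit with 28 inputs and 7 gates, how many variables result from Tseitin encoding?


The Tseitin transformation introduces one auxiliary variable per gate.
Total variables = inputs + gates = 28 + 7 = 35.

35


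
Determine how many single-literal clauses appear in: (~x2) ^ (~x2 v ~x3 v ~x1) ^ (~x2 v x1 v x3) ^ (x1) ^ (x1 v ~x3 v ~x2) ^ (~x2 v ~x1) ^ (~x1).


A unit clause contains exactly one literal.
Unit clauses found: (~x2), (x1), (~x1).
Count = 3.

3


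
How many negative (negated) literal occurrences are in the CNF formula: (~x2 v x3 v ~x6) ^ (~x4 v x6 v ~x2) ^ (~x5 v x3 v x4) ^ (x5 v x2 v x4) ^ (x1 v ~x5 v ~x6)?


Scan each clause for negated literals.
Clause 1: 2 negative; Clause 2: 2 negative; Clause 3: 1 negative; Clause 4: 0 negative; Clause 5: 2 negative.
Total negative literal occurrences = 7.

7


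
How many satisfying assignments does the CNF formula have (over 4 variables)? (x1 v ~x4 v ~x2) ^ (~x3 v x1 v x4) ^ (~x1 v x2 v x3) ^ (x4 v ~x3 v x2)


Enumerate all 16 truth assignments over 4 variables.
Test each against every clause.
Satisfying assignments found: 9.

9


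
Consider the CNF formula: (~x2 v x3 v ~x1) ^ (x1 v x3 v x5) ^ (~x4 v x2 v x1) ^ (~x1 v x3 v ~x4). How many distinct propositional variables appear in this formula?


Identify each distinct variable in the formula.
Variables found: x1, x2, x3, x4, x5.
Total distinct variables = 5.

5


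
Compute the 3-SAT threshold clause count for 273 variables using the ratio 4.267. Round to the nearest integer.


The 3-SAT phase transition occurs at approximately 4.267 clauses per variable.
m = 4.267 * 273 = 1164.891.
Rounded to nearest integer: 1165.

1165


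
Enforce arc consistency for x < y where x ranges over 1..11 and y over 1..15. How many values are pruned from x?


For the constraint x < y, x needs a supporting value in y's domain.
x can be at most 14 (one less than y's maximum).
Valid x values from domain: 11 out of 11.
Pruned = 11 - 11 = 0.

0


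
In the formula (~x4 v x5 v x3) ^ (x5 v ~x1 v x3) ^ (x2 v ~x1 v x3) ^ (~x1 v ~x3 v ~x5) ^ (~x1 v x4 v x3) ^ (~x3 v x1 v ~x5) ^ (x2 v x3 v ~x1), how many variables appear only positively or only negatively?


A pure literal appears in only one polarity across all clauses.
Pure literals: x2 (positive only).
Count = 1.

1


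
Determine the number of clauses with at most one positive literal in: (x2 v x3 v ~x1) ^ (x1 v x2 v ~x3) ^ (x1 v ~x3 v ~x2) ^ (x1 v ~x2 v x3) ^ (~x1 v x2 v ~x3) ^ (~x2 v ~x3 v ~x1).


A Horn clause has at most one positive literal.
Clause 1: 2 positive lit(s) -> not Horn
Clause 2: 2 positive lit(s) -> not Horn
Clause 3: 1 positive lit(s) -> Horn
Clause 4: 2 positive lit(s) -> not Horn
Clause 5: 1 positive lit(s) -> Horn
Clause 6: 0 positive lit(s) -> Horn
Total Horn clauses = 3.

3


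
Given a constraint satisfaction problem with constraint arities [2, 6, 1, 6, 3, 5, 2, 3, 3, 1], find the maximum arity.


The arities are: 2, 6, 1, 6, 3, 5, 2, 3, 3, 1.
Scan for the maximum value.
Maximum arity = 6.

6


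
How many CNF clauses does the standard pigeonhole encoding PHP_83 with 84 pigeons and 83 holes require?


The PHP encoding has two parts:
1) At-least-one-hole clauses: 84 (one per pigeon, each with 83 literals).
2) At-most-one-pigeon-per-hole clauses: 83 holes * C(84,2) = 83 * 3486 = 289338.
Total clauses = 84 + 289338 = 289422.

289422


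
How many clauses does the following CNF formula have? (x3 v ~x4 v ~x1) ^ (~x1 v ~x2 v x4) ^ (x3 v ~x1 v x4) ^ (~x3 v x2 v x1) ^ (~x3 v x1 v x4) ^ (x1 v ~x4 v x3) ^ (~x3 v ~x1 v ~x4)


Each group enclosed in parentheses joined by ^ is one clause.
Counting the conjuncts: 7 clauses.

7


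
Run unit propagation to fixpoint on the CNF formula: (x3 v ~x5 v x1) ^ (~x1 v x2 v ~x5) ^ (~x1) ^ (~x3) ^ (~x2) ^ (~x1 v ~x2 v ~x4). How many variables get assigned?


Unit propagation repeatedly assigns the literal in any unit clause, then simplifies.
Assignments in order: x1 = F, x3 = F, x5 = F, x2 = F.
No further unit clauses remain.
Total variables assigned = 4.

4


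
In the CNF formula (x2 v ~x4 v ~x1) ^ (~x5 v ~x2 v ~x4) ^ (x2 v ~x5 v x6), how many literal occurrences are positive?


Scan each clause for unnegated literals.
Clause 1: 1 positive; Clause 2: 0 positive; Clause 3: 2 positive.
Total positive literal occurrences = 3.

3


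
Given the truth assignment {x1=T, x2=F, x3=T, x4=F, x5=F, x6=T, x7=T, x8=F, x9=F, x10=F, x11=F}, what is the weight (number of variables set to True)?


The weight is the number of variables assigned True.
True variables: x1, x3, x6, x7.
Weight = 4.

4


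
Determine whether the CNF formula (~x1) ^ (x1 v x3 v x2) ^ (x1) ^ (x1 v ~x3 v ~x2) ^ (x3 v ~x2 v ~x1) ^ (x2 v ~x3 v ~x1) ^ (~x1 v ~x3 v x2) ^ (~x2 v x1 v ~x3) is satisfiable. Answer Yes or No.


Check all 8 possible truth assignments.
Number of satisfying assignments found: 0.
The formula is unsatisfiable.

No


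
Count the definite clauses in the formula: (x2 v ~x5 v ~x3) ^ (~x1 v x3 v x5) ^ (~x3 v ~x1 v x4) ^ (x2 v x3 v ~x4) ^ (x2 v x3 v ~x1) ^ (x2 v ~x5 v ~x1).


A definite clause has exactly one positive literal.
Clause 1: 1 positive -> definite
Clause 2: 2 positive -> not definite
Clause 3: 1 positive -> definite
Clause 4: 2 positive -> not definite
Clause 5: 2 positive -> not definite
Clause 6: 1 positive -> definite
Definite clause count = 3.

3


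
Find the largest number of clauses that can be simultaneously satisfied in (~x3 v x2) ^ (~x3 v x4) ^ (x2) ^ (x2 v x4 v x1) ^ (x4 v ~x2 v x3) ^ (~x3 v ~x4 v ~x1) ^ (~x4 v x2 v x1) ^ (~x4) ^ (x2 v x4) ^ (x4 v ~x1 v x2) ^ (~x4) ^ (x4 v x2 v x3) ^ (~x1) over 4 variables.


Enumerate all 16 truth assignments.
For each, count how many of the 13 clauses are satisfied.
The formula is not fully satisfiable, so the maximum is below 13.
Maximum simultaneously satisfiable clauses = 12.

12


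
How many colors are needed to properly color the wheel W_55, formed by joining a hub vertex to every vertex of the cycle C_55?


W_55 consists of the cycle C_55 together with a hub vertex adjacent to every cycle vertex.
The cycle C_55 needs 3 colors (odd cycle -> 3).
The hub is adjacent to every cycle vertex, so it must receive a new color distinct from all of them.
Chromatic number = 3 + 1 = 4.

4


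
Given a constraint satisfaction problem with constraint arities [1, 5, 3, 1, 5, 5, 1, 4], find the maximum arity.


The arities are: 1, 5, 3, 1, 5, 5, 1, 4.
Scan for the maximum value.
Maximum arity = 5.

5


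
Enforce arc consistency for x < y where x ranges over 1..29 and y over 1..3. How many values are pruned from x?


For the constraint x < y, x needs a supporting value in y's domain.
x can be at most 2 (one less than y's maximum).
Valid x values from domain: 2 out of 29.
Pruned = 29 - 2 = 27.

27


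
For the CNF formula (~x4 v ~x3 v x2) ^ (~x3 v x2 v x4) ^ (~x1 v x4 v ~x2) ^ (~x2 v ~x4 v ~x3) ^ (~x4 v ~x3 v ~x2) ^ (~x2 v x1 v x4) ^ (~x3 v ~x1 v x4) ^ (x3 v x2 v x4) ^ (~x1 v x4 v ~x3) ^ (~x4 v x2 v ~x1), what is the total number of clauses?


Each group enclosed in parentheses joined by ^ is one clause.
Counting the conjuncts: 10 clauses.

10


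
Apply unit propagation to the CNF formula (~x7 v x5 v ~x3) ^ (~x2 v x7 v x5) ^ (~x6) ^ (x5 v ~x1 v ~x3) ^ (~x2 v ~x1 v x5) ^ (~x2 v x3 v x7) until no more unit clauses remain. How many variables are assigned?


Unit propagation repeatedly assigns the literal in any unit clause, then simplifies.
Assignments in order: x6 = F.
No further unit clauses remain.
Total variables assigned = 1.

1


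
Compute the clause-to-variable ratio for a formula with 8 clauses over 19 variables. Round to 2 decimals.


Clause-to-variable ratio = clauses / variables.
8 / 19 = 0.42.

0.42


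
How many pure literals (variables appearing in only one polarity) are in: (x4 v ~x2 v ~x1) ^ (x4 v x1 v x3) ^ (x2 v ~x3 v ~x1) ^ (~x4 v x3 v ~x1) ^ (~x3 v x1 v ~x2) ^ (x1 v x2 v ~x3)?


A pure literal appears in only one polarity across all clauses.
No pure literals found.
Count = 0.

0


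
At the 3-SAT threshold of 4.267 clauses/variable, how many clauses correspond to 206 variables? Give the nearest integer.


The 3-SAT phase transition occurs at approximately 4.267 clauses per variable.
m = 4.267 * 206 = 879.002.
Rounded to nearest integer: 879.

879


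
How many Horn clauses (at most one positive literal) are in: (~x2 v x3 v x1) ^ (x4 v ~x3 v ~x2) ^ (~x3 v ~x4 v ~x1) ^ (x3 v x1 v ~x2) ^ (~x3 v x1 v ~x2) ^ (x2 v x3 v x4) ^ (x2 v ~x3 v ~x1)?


A Horn clause has at most one positive literal.
Clause 1: 2 positive lit(s) -> not Horn
Clause 2: 1 positive lit(s) -> Horn
Clause 3: 0 positive lit(s) -> Horn
Clause 4: 2 positive lit(s) -> not Horn
Clause 5: 1 positive lit(s) -> Horn
Clause 6: 3 positive lit(s) -> not Horn
Clause 7: 1 positive lit(s) -> Horn
Total Horn clauses = 4.

4


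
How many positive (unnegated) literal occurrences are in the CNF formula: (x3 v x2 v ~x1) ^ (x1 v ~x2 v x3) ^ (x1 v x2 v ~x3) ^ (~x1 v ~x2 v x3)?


Scan each clause for unnegated literals.
Clause 1: 2 positive; Clause 2: 2 positive; Clause 3: 2 positive; Clause 4: 1 positive.
Total positive literal occurrences = 7.

7


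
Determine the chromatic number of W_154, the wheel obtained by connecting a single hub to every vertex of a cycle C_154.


W_154 consists of the cycle C_154 together with a hub vertex adjacent to every cycle vertex.
The cycle C_154 needs 2 colors (even cycle -> 2).
The hub is adjacent to every cycle vertex, so it must receive a new color distinct from all of them.
Chromatic number = 2 + 1 = 3.

3


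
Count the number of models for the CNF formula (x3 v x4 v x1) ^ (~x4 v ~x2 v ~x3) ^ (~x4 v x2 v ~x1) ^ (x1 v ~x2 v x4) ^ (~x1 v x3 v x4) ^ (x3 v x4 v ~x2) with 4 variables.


Enumerate all 16 truth assignments over 4 variables.
Test each against every clause.
Satisfying assignments found: 7.

7


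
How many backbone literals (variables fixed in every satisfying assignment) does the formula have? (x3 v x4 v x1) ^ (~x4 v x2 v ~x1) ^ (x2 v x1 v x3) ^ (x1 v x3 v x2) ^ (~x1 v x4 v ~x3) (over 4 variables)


Find all satisfying assignments: 9 model(s).
Check which variables have the same value in every model.
No variable is fixed across all models.
Backbone size = 0.

0


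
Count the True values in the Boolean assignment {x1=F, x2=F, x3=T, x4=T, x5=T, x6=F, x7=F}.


The weight is the number of variables assigned True.
True variables: x3, x4, x5.
Weight = 3.

3


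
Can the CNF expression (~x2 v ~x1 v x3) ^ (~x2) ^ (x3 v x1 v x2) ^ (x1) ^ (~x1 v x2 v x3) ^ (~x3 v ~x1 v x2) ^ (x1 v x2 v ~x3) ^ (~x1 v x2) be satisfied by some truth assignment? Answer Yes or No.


Check all 8 possible truth assignments.
Number of satisfying assignments found: 0.
The formula is unsatisfiable.

No


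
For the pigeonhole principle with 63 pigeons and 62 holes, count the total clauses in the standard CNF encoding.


The PHP encoding has two parts:
1) At-least-one-hole clauses: 63 (one per pigeon, each with 62 literals).
2) At-most-one-pigeon-per-hole clauses: 62 holes * C(63,2) = 62 * 1953 = 121086.
Total clauses = 63 + 121086 = 121149.

121149


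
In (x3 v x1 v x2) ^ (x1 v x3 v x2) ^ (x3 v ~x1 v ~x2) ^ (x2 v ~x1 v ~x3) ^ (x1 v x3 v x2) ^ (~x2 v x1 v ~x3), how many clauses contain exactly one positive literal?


A definite clause has exactly one positive literal.
Clause 1: 3 positive -> not definite
Clause 2: 3 positive -> not definite
Clause 3: 1 positive -> definite
Clause 4: 1 positive -> definite
Clause 5: 3 positive -> not definite
Clause 6: 1 positive -> definite
Definite clause count = 3.

3


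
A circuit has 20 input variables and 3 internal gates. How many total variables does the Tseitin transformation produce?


The Tseitin transformation introduces one auxiliary variable per gate.
Total variables = inputs + gates = 20 + 3 = 23.

23


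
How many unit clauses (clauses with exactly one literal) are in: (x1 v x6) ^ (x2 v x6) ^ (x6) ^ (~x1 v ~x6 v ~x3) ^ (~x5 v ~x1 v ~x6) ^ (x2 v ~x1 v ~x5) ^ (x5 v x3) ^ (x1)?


A unit clause contains exactly one literal.
Unit clauses found: (x6), (x1).
Count = 2.

2


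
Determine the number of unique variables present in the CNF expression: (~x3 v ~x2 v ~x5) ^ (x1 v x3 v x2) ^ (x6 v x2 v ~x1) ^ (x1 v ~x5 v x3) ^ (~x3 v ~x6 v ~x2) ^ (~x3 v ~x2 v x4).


Identify each distinct variable in the formula.
Variables found: x1, x2, x3, x4, x5, x6.
Total distinct variables = 6.

6


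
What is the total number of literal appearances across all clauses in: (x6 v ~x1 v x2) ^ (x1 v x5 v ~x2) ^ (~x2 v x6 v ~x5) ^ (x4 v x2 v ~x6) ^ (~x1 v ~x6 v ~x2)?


Clause lengths: 3, 3, 3, 3, 3.
Sum = 3 + 3 + 3 + 3 + 3 = 15.

15


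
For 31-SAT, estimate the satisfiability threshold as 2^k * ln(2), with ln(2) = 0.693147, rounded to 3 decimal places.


Using the asymptotic formula: threshold ~ 2^k * ln(2).
2^31 = 2147483648.
2147483648 * 0.693147 = 1488521848.16.

1488521848.16


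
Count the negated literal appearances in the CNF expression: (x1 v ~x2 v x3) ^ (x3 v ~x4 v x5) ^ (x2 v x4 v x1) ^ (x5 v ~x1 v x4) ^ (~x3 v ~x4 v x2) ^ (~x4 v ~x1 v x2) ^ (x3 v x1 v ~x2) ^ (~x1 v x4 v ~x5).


Scan each clause for negated literals.
Clause 1: 1 negative; Clause 2: 1 negative; Clause 3: 0 negative; Clause 4: 1 negative; Clause 5: 2 negative; Clause 6: 2 negative; Clause 7: 1 negative; Clause 8: 2 negative.
Total negative literal occurrences = 10.

10


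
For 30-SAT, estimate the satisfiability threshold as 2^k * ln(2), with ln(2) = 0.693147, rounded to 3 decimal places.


Using the asymptotic formula: threshold ~ 2^k * ln(2).
2^30 = 1073741824.
1073741824 * 0.693147 = 744260924.08.

744260924.08


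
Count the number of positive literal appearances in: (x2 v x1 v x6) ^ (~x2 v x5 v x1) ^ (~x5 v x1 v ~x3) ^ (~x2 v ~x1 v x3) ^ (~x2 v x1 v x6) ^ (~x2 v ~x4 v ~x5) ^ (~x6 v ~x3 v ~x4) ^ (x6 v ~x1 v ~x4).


Scan each clause for unnegated literals.
Clause 1: 3 positive; Clause 2: 2 positive; Clause 3: 1 positive; Clause 4: 1 positive; Clause 5: 2 positive; Clause 6: 0 positive; Clause 7: 0 positive; Clause 8: 1 positive.
Total positive literal occurrences = 10.

10


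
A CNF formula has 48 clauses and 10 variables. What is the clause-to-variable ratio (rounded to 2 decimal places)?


Clause-to-variable ratio = clauses / variables.
48 / 10 = 4.8.

4.8


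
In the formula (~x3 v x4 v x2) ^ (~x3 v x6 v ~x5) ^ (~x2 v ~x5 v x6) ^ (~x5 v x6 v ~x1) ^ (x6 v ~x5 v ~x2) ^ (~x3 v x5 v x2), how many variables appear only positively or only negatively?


A pure literal appears in only one polarity across all clauses.
Pure literals: x1 (negative only), x3 (negative only), x4 (positive only), x6 (positive only).
Count = 4.

4


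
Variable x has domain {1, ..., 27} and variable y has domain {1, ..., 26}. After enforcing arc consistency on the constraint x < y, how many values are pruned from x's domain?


For the constraint x < y, x needs a supporting value in y's domain.
x can be at most 25 (one less than y's maximum).
Valid x values from domain: 25 out of 27.
Pruned = 27 - 25 = 2.

2


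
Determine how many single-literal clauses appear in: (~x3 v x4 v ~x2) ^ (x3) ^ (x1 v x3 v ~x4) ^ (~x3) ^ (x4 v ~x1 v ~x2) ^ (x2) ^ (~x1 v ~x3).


A unit clause contains exactly one literal.
Unit clauses found: (x3), (~x3), (x2).
Count = 3.

3


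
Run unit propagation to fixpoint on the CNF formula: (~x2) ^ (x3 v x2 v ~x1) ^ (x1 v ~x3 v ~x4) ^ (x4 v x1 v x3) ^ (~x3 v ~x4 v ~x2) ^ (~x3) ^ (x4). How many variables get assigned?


Unit propagation repeatedly assigns the literal in any unit clause, then simplifies.
Assignments in order: x2 = F, x3 = F, x1 = F, x4 = T.
No further unit clauses remain.
Total variables assigned = 4.

4


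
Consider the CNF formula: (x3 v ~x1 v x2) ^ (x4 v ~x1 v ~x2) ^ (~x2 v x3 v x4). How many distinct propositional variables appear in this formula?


Identify each distinct variable in the formula.
Variables found: x1, x2, x3, x4.
Total distinct variables = 4.

4


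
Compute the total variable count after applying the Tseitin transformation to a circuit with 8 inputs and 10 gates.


The Tseitin transformation introduces one auxiliary variable per gate.
Total variables = inputs + gates = 8 + 10 = 18.

18


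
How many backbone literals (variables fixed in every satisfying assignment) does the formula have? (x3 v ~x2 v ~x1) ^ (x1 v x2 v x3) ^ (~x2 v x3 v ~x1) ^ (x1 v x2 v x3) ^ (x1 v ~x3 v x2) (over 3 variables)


Find all satisfying assignments: 5 model(s).
Check which variables have the same value in every model.
No variable is fixed across all models.
Backbone size = 0.

0


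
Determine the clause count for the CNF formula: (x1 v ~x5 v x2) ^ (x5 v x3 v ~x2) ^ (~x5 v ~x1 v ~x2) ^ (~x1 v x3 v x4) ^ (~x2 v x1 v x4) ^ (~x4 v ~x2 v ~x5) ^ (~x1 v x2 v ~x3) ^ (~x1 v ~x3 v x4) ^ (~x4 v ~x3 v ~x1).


Each group enclosed in parentheses joined by ^ is one clause.
Counting the conjuncts: 9 clauses.

9


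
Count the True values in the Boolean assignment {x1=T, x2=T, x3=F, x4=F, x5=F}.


The weight is the number of variables assigned True.
True variables: x1, x2.
Weight = 2.

2


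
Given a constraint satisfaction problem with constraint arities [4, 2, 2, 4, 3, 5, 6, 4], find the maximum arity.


The arities are: 4, 2, 2, 4, 3, 5, 6, 4.
Scan for the maximum value.
Maximum arity = 6.

6


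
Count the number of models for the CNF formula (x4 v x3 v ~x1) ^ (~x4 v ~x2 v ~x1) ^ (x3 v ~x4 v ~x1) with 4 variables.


Enumerate all 16 truth assignments over 4 variables.
Test each against every clause.
Satisfying assignments found: 11.

11


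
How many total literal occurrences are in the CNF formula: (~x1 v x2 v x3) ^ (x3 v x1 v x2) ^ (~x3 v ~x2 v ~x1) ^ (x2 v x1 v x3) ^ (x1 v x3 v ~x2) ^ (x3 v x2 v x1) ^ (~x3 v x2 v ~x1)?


Clause lengths: 3, 3, 3, 3, 3, 3, 3.
Sum = 3 + 3 + 3 + 3 + 3 + 3 + 3 = 21.

21


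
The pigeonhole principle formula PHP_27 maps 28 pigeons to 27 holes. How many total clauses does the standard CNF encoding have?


The PHP encoding has two parts:
1) At-least-one-hole clauses: 28 (one per pigeon, each with 27 literals).
2) At-most-one-pigeon-per-hole clauses: 27 holes * C(28,2) = 27 * 378 = 10206.
Total clauses = 28 + 10206 = 10234.

10234


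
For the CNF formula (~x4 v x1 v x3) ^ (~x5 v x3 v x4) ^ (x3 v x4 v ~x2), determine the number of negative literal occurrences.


Scan each clause for negated literals.
Clause 1: 1 negative; Clause 2: 1 negative; Clause 3: 1 negative.
Total negative literal occurrences = 3.

3


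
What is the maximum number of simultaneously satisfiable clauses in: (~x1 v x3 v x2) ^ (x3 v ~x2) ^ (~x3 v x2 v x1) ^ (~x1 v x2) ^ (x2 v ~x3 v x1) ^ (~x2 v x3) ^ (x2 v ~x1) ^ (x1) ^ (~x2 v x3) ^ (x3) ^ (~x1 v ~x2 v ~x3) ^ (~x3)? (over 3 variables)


Enumerate all 8 truth assignments.
For each, count how many of the 12 clauses are satisfied.
The formula is not fully satisfiable, so the maximum is below 12.
Maximum simultaneously satisfiable clauses = 10.

10


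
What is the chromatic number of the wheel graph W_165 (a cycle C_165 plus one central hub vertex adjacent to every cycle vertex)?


W_165 consists of the cycle C_165 together with a hub vertex adjacent to every cycle vertex.
The cycle C_165 needs 3 colors (odd cycle -> 3).
The hub is adjacent to every cycle vertex, so it must receive a new color distinct from all of them.
Chromatic number = 3 + 1 = 4.

4


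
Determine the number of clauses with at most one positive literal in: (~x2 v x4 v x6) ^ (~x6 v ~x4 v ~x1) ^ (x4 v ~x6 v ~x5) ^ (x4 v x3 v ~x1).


A Horn clause has at most one positive literal.
Clause 1: 2 positive lit(s) -> not Horn
Clause 2: 0 positive lit(s) -> Horn
Clause 3: 1 positive lit(s) -> Horn
Clause 4: 2 positive lit(s) -> not Horn
Total Horn clauses = 2.

2


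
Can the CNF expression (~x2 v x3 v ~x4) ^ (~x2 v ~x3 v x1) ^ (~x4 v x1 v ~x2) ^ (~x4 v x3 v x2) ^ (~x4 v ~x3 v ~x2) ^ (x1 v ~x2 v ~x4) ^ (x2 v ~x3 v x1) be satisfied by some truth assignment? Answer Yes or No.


Check all 16 possible truth assignments.
Number of satisfying assignments found: 7.
The formula is satisfiable.

Yes


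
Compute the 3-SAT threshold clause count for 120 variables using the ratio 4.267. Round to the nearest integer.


The 3-SAT phase transition occurs at approximately 4.267 clauses per variable.
m = 4.267 * 120 = 512.04.
Rounded to nearest integer: 512.

512


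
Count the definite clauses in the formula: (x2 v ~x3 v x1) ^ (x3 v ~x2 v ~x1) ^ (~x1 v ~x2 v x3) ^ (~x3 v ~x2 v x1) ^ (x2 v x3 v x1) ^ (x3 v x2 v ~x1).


A definite clause has exactly one positive literal.
Clause 1: 2 positive -> not definite
Clause 2: 1 positive -> definite
Clause 3: 1 positive -> definite
Clause 4: 1 positive -> definite
Clause 5: 3 positive -> not definite
Clause 6: 2 positive -> not definite
Definite clause count = 3.

3


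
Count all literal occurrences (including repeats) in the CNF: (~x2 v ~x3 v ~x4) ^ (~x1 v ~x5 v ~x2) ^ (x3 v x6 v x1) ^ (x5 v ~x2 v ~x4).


Clause lengths: 3, 3, 3, 3.
Sum = 3 + 3 + 3 + 3 = 12.

12


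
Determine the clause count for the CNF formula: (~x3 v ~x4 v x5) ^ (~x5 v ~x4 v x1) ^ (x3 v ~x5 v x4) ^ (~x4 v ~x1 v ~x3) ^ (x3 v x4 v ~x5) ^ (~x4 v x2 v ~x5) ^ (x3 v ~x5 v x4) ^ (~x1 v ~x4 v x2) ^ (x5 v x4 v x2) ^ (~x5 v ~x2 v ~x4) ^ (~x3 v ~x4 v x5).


Each group enclosed in parentheses joined by ^ is one clause.
Counting the conjuncts: 11 clauses.

11


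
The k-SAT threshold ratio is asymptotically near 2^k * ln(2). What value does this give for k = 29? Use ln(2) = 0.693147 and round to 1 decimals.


Using the asymptotic formula: threshold ~ 2^k * ln(2).
2^29 = 536870912.
536870912 * 0.693147 = 372130462.0.

372130462.0


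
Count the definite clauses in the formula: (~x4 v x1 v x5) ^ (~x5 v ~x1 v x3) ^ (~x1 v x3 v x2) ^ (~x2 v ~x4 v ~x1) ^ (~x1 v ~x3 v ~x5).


A definite clause has exactly one positive literal.
Clause 1: 2 positive -> not definite
Clause 2: 1 positive -> definite
Clause 3: 2 positive -> not definite
Clause 4: 0 positive -> not definite
Clause 5: 0 positive -> not definite
Definite clause count = 1.

1


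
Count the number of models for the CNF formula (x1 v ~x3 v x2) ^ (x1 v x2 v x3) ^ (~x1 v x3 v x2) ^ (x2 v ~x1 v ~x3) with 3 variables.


Enumerate all 8 truth assignments over 3 variables.
Test each against every clause.
Satisfying assignments found: 4.

4


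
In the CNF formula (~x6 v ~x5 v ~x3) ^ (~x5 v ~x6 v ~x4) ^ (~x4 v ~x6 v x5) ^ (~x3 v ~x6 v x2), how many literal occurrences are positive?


Scan each clause for unnegated literals.
Clause 1: 0 positive; Clause 2: 0 positive; Clause 3: 1 positive; Clause 4: 1 positive.
Total positive literal occurrences = 2.

2


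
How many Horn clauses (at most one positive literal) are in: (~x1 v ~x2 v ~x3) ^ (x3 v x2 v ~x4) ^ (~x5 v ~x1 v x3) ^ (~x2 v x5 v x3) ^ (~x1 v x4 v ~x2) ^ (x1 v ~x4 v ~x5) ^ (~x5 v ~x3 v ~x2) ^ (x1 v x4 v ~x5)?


A Horn clause has at most one positive literal.
Clause 1: 0 positive lit(s) -> Horn
Clause 2: 2 positive lit(s) -> not Horn
Clause 3: 1 positive lit(s) -> Horn
Clause 4: 2 positive lit(s) -> not Horn
Clause 5: 1 positive lit(s) -> Horn
Clause 6: 1 positive lit(s) -> Horn
Clause 7: 0 positive lit(s) -> Horn
Clause 8: 2 positive lit(s) -> not Horn
Total Horn clauses = 5.

5


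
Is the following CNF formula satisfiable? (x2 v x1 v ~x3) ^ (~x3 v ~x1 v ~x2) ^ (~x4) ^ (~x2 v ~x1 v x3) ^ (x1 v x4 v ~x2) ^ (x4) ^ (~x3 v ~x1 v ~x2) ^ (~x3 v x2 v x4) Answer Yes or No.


Check all 16 possible truth assignments.
Number of satisfying assignments found: 0.
The formula is unsatisfiable.

No


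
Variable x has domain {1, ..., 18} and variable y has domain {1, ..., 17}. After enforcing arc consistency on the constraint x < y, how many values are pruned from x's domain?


For the constraint x < y, x needs a supporting value in y's domain.
x can be at most 16 (one less than y's maximum).
Valid x values from domain: 16 out of 18.
Pruned = 18 - 16 = 2.

2


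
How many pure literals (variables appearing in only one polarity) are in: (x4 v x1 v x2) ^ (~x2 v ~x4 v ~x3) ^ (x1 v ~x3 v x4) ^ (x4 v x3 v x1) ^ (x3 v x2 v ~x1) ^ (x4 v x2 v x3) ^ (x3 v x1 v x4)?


A pure literal appears in only one polarity across all clauses.
No pure literals found.
Count = 0.

0


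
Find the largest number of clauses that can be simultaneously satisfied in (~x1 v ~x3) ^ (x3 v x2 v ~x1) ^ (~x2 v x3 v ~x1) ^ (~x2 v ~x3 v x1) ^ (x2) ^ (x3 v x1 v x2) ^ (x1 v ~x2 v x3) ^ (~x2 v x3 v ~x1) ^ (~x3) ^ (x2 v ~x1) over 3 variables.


Enumerate all 8 truth assignments.
For each, count how many of the 10 clauses are satisfied.
The formula is not fully satisfiable, so the maximum is below 10.
Maximum simultaneously satisfiable clauses = 9.

9


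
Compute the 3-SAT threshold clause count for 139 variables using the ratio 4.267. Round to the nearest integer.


The 3-SAT phase transition occurs at approximately 4.267 clauses per variable.
m = 4.267 * 139 = 593.113.
Rounded to nearest integer: 593.

593


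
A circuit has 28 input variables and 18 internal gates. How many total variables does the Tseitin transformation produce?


The Tseitin transformation introduces one auxiliary variable per gate.
Total variables = inputs + gates = 28 + 18 = 46.

46


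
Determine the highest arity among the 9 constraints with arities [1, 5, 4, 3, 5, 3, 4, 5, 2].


The arities are: 1, 5, 4, 3, 5, 3, 4, 5, 2.
Scan for the maximum value.
Maximum arity = 5.

5


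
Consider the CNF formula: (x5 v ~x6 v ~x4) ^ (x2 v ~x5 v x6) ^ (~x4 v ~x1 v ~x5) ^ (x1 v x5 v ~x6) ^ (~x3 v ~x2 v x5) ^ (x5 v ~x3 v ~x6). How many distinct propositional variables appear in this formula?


Identify each distinct variable in the formula.
Variables found: x1, x2, x3, x4, x5, x6.
Total distinct variables = 6.

6


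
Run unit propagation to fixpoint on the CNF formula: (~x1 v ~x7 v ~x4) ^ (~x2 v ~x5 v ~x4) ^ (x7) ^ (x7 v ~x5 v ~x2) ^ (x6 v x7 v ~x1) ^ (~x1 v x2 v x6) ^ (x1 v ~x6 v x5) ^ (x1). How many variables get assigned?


Unit propagation repeatedly assigns the literal in any unit clause, then simplifies.
Assignments in order: x7 = T, x1 = T, x4 = F.
No further unit clauses remain.
Total variables assigned = 3.

3


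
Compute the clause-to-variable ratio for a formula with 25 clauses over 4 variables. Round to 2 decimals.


Clause-to-variable ratio = clauses / variables.
25 / 4 = 6.25.

6.25


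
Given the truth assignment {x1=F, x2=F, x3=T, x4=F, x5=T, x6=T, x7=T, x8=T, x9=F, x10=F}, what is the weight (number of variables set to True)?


The weight is the number of variables assigned True.
True variables: x3, x5, x6, x7, x8.
Weight = 5.

5


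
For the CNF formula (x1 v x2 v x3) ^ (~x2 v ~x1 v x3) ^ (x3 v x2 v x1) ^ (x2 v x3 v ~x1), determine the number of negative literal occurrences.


Scan each clause for negated literals.
Clause 1: 0 negative; Clause 2: 2 negative; Clause 3: 0 negative; Clause 4: 1 negative.
Total negative literal occurrences = 3.

3


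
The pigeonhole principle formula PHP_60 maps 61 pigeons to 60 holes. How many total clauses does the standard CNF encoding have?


The PHP encoding has two parts:
1) At-least-one-hole clauses: 61 (one per pigeon, each with 60 literals).
2) At-most-one-pigeon-per-hole clauses: 60 holes * C(61,2) = 60 * 1830 = 109800.
Total clauses = 61 + 109800 = 109861.

109861


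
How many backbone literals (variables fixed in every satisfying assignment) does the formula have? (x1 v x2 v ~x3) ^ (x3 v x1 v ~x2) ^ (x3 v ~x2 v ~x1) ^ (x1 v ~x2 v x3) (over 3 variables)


Find all satisfying assignments: 5 model(s).
Check which variables have the same value in every model.
No variable is fixed across all models.
Backbone size = 0.

0


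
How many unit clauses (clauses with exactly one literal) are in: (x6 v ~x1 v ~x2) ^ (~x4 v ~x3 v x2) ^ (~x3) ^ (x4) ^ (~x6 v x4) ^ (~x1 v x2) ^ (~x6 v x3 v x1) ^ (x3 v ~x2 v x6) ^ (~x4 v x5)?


A unit clause contains exactly one literal.
Unit clauses found: (~x3), (x4).
Count = 2.

2


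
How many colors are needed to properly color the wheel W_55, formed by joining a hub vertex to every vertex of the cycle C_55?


W_55 consists of the cycle C_55 together with a hub vertex adjacent to every cycle vertex.
The cycle C_55 needs 3 colors (odd cycle -> 3).
The hub is adjacent to every cycle vertex, so it must receive a new color distinct from all of them.
Chromatic number = 3 + 1 = 4.

4


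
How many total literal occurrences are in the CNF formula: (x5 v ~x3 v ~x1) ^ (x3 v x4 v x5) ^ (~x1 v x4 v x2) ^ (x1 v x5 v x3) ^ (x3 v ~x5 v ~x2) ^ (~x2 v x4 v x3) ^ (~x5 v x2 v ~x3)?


Clause lengths: 3, 3, 3, 3, 3, 3, 3.
Sum = 3 + 3 + 3 + 3 + 3 + 3 + 3 = 21.

21


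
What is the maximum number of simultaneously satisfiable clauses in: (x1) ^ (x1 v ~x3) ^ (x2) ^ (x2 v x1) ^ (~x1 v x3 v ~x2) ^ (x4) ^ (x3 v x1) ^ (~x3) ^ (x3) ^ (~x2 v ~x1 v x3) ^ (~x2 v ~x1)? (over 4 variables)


Enumerate all 16 truth assignments.
For each, count how many of the 11 clauses are satisfied.
The formula is not fully satisfiable, so the maximum is below 11.
Maximum simultaneously satisfiable clauses = 9.

9


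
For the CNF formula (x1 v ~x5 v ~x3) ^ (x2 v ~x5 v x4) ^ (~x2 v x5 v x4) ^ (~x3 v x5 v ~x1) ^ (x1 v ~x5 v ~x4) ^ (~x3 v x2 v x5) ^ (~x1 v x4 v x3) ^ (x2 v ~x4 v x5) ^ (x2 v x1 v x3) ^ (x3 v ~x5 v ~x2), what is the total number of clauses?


Each group enclosed in parentheses joined by ^ is one clause.
Counting the conjuncts: 10 clauses.

10


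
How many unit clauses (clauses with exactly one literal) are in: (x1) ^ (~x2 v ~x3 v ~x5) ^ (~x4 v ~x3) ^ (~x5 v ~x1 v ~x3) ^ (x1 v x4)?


A unit clause contains exactly one literal.
Unit clauses found: (x1).
Count = 1.

1


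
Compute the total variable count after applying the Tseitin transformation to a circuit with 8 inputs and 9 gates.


The Tseitin transformation introduces one auxiliary variable per gate.
Total variables = inputs + gates = 8 + 9 = 17.

17


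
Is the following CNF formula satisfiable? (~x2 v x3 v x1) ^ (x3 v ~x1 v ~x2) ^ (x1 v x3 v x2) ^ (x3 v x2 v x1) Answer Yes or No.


Check all 8 possible truth assignments.
Number of satisfying assignments found: 5.
The formula is satisfiable.

Yes


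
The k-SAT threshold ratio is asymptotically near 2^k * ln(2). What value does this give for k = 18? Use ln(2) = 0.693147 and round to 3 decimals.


Using the asymptotic formula: threshold ~ 2^k * ln(2).
2^18 = 262144.
262144 * 0.693147 = 181704.327.

181704.327


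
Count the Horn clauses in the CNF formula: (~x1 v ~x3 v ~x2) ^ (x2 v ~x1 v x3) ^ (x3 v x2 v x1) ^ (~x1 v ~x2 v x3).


A Horn clause has at most one positive literal.
Clause 1: 0 positive lit(s) -> Horn
Clause 2: 2 positive lit(s) -> not Horn
Clause 3: 3 positive lit(s) -> not Horn
Clause 4: 1 positive lit(s) -> Horn
Total Horn clauses = 2.

2


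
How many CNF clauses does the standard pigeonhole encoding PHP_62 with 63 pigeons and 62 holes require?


The PHP encoding has two parts:
1) At-least-one-hole clauses: 63 (one per pigeon, each with 62 literals).
2) At-most-one-pigeon-per-hole clauses: 62 holes * C(63,2) = 62 * 1953 = 121086.
Total clauses = 63 + 121086 = 121149.

121149


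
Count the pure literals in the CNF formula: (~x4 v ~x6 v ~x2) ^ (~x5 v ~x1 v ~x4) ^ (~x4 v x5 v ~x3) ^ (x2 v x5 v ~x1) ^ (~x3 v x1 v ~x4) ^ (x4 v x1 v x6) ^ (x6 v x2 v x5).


A pure literal appears in only one polarity across all clauses.
Pure literals: x3 (negative only).
Count = 1.

1


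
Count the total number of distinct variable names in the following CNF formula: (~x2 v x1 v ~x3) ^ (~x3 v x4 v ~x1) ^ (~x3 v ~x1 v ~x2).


Identify each distinct variable in the formula.
Variables found: x1, x2, x3, x4.
Total distinct variables = 4.

4


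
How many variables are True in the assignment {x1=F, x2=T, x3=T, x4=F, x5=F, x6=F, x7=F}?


The weight is the number of variables assigned True.
True variables: x2, x3.
Weight = 2.

2


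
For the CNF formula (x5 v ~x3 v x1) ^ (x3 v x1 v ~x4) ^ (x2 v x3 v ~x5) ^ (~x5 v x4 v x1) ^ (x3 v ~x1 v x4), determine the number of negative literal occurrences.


Scan each clause for negated literals.
Clause 1: 1 negative; Clause 2: 1 negative; Clause 3: 1 negative; Clause 4: 1 negative; Clause 5: 1 negative.
Total negative literal occurrences = 5.

5


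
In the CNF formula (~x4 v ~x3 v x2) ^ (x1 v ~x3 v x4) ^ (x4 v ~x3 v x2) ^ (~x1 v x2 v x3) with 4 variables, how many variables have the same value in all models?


Find all satisfying assignments: 9 model(s).
Check which variables have the same value in every model.
No variable is fixed across all models.
Backbone size = 0.

0


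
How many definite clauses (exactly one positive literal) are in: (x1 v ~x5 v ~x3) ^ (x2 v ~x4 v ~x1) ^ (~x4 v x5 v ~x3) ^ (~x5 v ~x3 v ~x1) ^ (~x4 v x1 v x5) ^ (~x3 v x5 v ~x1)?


A definite clause has exactly one positive literal.
Clause 1: 1 positive -> definite
Clause 2: 1 positive -> definite
Clause 3: 1 positive -> definite
Clause 4: 0 positive -> not definite
Clause 5: 2 positive -> not definite
Clause 6: 1 positive -> definite
Definite clause count = 4.

4


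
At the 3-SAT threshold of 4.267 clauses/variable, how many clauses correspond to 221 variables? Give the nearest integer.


The 3-SAT phase transition occurs at approximately 4.267 clauses per variable.
m = 4.267 * 221 = 943.007.
Rounded to nearest integer: 943.

943


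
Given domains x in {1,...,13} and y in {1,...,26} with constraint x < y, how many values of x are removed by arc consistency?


For the constraint x < y, x needs a supporting value in y's domain.
x can be at most 25 (one less than y's maximum).
Valid x values from domain: 13 out of 13.
Pruned = 13 - 13 = 0.

0


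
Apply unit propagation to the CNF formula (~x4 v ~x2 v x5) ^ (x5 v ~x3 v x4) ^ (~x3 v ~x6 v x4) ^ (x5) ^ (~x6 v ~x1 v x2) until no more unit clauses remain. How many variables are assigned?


Unit propagation repeatedly assigns the literal in any unit clause, then simplifies.
Assignments in order: x5 = T.
No further unit clauses remain.
Total variables assigned = 1.

1


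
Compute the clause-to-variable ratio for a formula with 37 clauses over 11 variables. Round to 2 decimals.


Clause-to-variable ratio = clauses / variables.
37 / 11 = 3.36.

3.36


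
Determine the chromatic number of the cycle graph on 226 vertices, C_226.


A cycle on an even number of vertices is bipartite: alternate two colors around the cycle.
Since 226 is even, two colors suffice, and at least two are needed because the graph has edges.
Chromatic number = 2.

2


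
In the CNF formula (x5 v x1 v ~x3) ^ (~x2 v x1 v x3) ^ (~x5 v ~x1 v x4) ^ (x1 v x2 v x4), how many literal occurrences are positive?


Scan each clause for unnegated literals.
Clause 1: 2 positive; Clause 2: 2 positive; Clause 3: 1 positive; Clause 4: 3 positive.
Total positive literal occurrences = 8.

8


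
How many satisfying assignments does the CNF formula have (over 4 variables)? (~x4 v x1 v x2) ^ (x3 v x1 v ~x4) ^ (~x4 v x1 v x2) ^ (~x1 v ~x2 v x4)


Enumerate all 16 truth assignments over 4 variables.
Test each against every clause.
Satisfying assignments found: 11.

11


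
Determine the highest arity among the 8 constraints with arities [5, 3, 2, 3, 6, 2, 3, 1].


The arities are: 5, 3, 2, 3, 6, 2, 3, 1.
Scan for the maximum value.
Maximum arity = 6.

6


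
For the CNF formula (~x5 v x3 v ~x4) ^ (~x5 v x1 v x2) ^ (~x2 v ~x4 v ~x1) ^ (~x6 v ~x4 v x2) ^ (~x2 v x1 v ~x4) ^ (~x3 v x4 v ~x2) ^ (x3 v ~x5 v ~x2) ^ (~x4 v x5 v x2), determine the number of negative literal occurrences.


Scan each clause for negated literals.
Clause 1: 2 negative; Clause 2: 1 negative; Clause 3: 3 negative; Clause 4: 2 negative; Clause 5: 2 negative; Clause 6: 2 negative; Clause 7: 2 negative; Clause 8: 1 negative.
Total negative literal occurrences = 15.

15


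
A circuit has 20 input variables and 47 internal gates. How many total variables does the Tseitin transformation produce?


The Tseitin transformation introduces one auxiliary variable per gate.
Total variables = inputs + gates = 20 + 47 = 67.

67


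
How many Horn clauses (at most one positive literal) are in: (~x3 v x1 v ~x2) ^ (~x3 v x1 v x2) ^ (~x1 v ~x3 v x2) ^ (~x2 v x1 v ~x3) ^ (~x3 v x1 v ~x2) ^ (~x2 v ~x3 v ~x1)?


A Horn clause has at most one positive literal.
Clause 1: 1 positive lit(s) -> Horn
Clause 2: 2 positive lit(s) -> not Horn
Clause 3: 1 positive lit(s) -> Horn
Clause 4: 1 positive lit(s) -> Horn
Clause 5: 1 positive lit(s) -> Horn
Clause 6: 0 positive lit(s) -> Horn
Total Horn clauses = 5.

5


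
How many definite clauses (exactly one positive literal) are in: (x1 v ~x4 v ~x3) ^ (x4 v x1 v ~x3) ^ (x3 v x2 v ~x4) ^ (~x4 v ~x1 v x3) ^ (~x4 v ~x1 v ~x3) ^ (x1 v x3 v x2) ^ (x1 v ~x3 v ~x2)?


A definite clause has exactly one positive literal.
Clause 1: 1 positive -> definite
Clause 2: 2 positive -> not definite
Clause 3: 2 positive -> not definite
Clause 4: 1 positive -> definite
Clause 5: 0 positive -> not definite
Clause 6: 3 positive -> not definite
Clause 7: 1 positive -> definite
Definite clause count = 3.

3


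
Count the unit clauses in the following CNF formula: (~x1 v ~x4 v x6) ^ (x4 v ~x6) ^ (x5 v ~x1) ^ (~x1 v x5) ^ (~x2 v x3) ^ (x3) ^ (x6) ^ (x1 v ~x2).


A unit clause contains exactly one literal.
Unit clauses found: (x3), (x6).
Count = 2.

2


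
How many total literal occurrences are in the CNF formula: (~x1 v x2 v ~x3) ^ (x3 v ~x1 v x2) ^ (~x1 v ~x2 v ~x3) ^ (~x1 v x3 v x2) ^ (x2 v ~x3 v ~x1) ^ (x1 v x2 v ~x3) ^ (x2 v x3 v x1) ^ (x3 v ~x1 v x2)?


Clause lengths: 3, 3, 3, 3, 3, 3, 3, 3.
Sum = 3 + 3 + 3 + 3 + 3 + 3 + 3 + 3 = 24.

24


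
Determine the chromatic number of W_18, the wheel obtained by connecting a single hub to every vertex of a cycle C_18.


W_18 consists of the cycle C_18 together with a hub vertex adjacent to every cycle vertex.
The cycle C_18 needs 2 colors (even cycle -> 2).
The hub is adjacent to every cycle vertex, so it must receive a new color distinct from all of them.
Chromatic number = 2 + 1 = 3.

3


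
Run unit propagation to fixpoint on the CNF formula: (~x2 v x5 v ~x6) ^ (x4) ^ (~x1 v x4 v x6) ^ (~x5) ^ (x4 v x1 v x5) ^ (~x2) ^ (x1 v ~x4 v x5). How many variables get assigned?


Unit propagation repeatedly assigns the literal in any unit clause, then simplifies.
Assignments in order: x4 = T, x5 = F, x2 = F, x1 = T.
No further unit clauses remain.
Total variables assigned = 4.

4


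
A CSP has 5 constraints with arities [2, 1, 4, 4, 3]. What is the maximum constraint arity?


The arities are: 2, 1, 4, 4, 3.
Scan for the maximum value.
Maximum arity = 4.

4
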